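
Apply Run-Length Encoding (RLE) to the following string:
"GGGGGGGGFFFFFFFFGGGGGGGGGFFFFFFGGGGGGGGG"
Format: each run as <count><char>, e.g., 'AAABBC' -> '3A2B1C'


Scanning runs left to right:
  i=0: run of 'G' x 8 -> '8G'
  i=8: run of 'F' x 8 -> '8F'
  i=16: run of 'G' x 9 -> '9G'
  i=25: run of 'F' x 6 -> '6F'
  i=31: run of 'G' x 9 -> '9G'

RLE = 8G8F9G6F9G


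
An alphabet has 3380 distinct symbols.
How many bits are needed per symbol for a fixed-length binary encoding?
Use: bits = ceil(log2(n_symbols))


log2(3380) = 11.7228
Bracket: 2^11 = 2048 < 3380 <= 2^12 = 4096
So ceil(log2(3380)) = 12

bits = ceil(log2(3380)) = ceil(11.7228) = 12 bits


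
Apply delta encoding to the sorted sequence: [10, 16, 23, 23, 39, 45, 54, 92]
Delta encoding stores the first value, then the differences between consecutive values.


First value: 10
Deltas:
  16 - 10 = 6
  23 - 16 = 7
  23 - 23 = 0
  39 - 23 = 16
  45 - 39 = 6
  54 - 45 = 9
  92 - 54 = 38


Delta encoded: [10, 6, 7, 0, 16, 6, 9, 38]


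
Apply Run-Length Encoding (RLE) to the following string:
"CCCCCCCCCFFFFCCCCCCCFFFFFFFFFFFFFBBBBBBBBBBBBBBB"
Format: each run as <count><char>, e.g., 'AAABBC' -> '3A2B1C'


Scanning runs left to right:
  i=0: run of 'C' x 9 -> '9C'
  i=9: run of 'F' x 4 -> '4F'
  i=13: run of 'C' x 7 -> '7C'
  i=20: run of 'F' x 13 -> '13F'
  i=33: run of 'B' x 15 -> '15B'

RLE = 9C4F7C13F15B


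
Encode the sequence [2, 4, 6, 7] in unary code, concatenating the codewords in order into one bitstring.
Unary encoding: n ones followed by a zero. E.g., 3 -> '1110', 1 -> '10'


Encode each number as n ones followed by a terminating 0:
  2 -> 110 (3 bits)
  4 -> 11110 (5 bits)
  6 -> 1111110 (7 bits)
  7 -> 11111110 (8 bits)
Total length = 3 + 5 + 7 + 8 = 23 bits.

Unary([2, 4, 6, 7]) = 11011110111111011111110 (23 bits)


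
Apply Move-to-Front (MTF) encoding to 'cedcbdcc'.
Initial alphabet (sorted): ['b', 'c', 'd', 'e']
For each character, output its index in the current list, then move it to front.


MTF encoding:
'c': index 1 in ['b', 'c', 'd', 'e'] -> ['c', 'b', 'd', 'e']
'e': index 3 in ['c', 'b', 'd', 'e'] -> ['e', 'c', 'b', 'd']
'd': index 3 in ['e', 'c', 'b', 'd'] -> ['d', 'e', 'c', 'b']
'c': index 2 in ['d', 'e', 'c', 'b'] -> ['c', 'd', 'e', 'b']
'b': index 3 in ['c', 'd', 'e', 'b'] -> ['b', 'c', 'd', 'e']
'd': index 2 in ['b', 'c', 'd', 'e'] -> ['d', 'b', 'c', 'e']
'c': index 2 in ['d', 'b', 'c', 'e'] -> ['c', 'd', 'b', 'e']
'c': index 0 in ['c', 'd', 'b', 'e'] -> ['c', 'd', 'b', 'e']


Output: [1, 3, 3, 2, 3, 2, 2, 0]


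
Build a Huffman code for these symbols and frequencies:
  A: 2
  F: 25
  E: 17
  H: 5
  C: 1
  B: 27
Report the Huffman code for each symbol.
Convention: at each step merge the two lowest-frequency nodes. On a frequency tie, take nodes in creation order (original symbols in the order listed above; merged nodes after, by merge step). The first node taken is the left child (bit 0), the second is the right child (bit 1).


Huffman tree construction:
Step 1: Merge C(1) + A(2) = 3
Step 2: Merge (C+A)(3) + H(5) = 8
Step 3: Merge ((C+A)+H)(8) + E(17) = 25
Step 4: Merge F(25) + (((C+A)+H)+E)(25) = 50
Step 5: Merge B(27) + (F+(((C+A)+H)+E))(50) = 77
Read each symbol's code off the tree from the root (left child = 0, right child = 1).

Codes:
  A: 11001 (length 5)
  F: 10 (length 2)
  E: 111 (length 3)
  H: 1101 (length 4)
  C: 11000 (length 5)
  B: 0 (length 1)
Average code length: 163/77 = 2.1169 bits/symbol


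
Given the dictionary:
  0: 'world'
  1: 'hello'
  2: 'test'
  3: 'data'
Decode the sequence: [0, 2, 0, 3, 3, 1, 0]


Look up each index in the dictionary:
  0 -> 'world'
  2 -> 'test'
  0 -> 'world'
  3 -> 'data'
  3 -> 'data'
  1 -> 'hello'
  0 -> 'world'

Decoded: "world test world data data hello world"


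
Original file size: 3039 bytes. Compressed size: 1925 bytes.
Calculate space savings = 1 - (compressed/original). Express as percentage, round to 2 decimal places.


ratio = compressed/original = 1925/3039 = 0.633432
savings = 1 - ratio = 1 - 0.633432 = 0.366568
as a percentage: 0.366568 * 100 = 36.66%

Space savings = 1 - 1925/3039 = 36.66%


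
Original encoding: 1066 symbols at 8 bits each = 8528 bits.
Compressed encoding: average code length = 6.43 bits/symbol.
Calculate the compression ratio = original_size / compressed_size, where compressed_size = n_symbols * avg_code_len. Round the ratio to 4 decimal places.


original_size = n_symbols * orig_bits = 1066 * 8 = 8528 bits
compressed_size = n_symbols * avg_code_len = 1066 * 6.43 = 6854.38 bits
ratio = original_size / compressed_size = 8528 / 6854.38 = 1.2442

Compression ratio = 1.2442


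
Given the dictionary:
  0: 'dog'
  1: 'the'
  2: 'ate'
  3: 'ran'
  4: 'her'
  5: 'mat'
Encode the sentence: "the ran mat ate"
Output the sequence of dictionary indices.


Look up each word in the dictionary:
  'the' -> 1
  'ran' -> 3
  'mat' -> 5
  'ate' -> 2

Encoded: [1, 3, 5, 2]


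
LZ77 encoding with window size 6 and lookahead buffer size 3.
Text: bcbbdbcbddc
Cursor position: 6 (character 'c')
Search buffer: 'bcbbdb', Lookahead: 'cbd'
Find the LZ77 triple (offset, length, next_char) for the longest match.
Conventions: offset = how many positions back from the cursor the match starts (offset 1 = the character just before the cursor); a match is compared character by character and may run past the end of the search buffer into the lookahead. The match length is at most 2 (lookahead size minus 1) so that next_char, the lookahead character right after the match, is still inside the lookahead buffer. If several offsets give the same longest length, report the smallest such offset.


Try each offset into the search buffer:
  offset=1 (pos 5, char 'b'): match length 0
  offset=2 (pos 4, char 'd'): match length 0
  offset=3 (pos 3, char 'b'): match length 0
  offset=4 (pos 2, char 'b'): match length 0
  offset=5 (pos 1, char 'c'): match length 2
  offset=6 (pos 0, char 'b'): match length 0
Longest match has length 2 at offset 5.
next_char = character at position 6 + 2 = 8 -> 'd'

Best match: offset=5, length=2 (matching 'cb' starting at position 1)
LZ77 triple: (5, 2, 'd')


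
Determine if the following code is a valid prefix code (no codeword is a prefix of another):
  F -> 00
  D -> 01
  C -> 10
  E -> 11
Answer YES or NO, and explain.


Checking each pair (does one codeword prefix another?):
  F='00' vs D='01': no prefix
  F='00' vs C='10': no prefix
  F='00' vs E='11': no prefix
  D='01' vs F='00': no prefix
  D='01' vs C='10': no prefix
  D='01' vs E='11': no prefix
  C='10' vs F='00': no prefix
  C='10' vs D='01': no prefix
  C='10' vs E='11': no prefix
  E='11' vs F='00': no prefix
  E='11' vs D='01': no prefix
  E='11' vs C='10': no prefix
No violation found over all pairs.

YES -- this is a valid prefix code. No codeword is a prefix of any other codeword.


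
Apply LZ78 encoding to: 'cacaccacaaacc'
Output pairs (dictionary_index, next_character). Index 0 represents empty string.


LZ78 encoding steps:
Dictionary: {0: ''}
Step 1: w='' (idx 0), next='c' -> output (0, 'c'), add 'c' as idx 1
Step 2: w='' (idx 0), next='a' -> output (0, 'a'), add 'a' as idx 2
Step 3: w='c' (idx 1), next='a' -> output (1, 'a'), add 'ca' as idx 3
Step 4: w='c' (idx 1), next='c' -> output (1, 'c'), add 'cc' as idx 4
Step 5: w='a' (idx 2), next='c' -> output (2, 'c'), add 'ac' as idx 5
Step 6: w='a' (idx 2), next='a' -> output (2, 'a'), add 'aa' as idx 6
Step 7: w='ac' (idx 5), next='c' -> output (5, 'c'), add 'acc' as idx 7


Encoded: [(0, 'c'), (0, 'a'), (1, 'a'), (1, 'c'), (2, 'c'), (2, 'a'), (5, 'c')]


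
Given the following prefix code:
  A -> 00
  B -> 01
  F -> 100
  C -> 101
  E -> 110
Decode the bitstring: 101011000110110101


Decoding step by step:
Bits 101 -> C
Bits 01 -> B
Bits 100 -> F
Bits 01 -> B
Bits 101 -> C
Bits 101 -> C
Bits 01 -> B


Decoded message: CBFBCCB


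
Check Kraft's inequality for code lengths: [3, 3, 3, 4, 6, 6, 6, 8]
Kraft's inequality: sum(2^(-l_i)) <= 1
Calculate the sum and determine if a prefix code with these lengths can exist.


Sum = 2^(-3) + 2^(-3) + 2^(-3) + 2^(-4) + 2^(-6) + 2^(-6) + 2^(-6) + 2^(-8)
    = 0.125 + 0.125 + 0.125 + 0.0625 + 0.015625 + 0.015625 + 0.015625 + 0.00390625
    = 125/256 = 0.48828125
Since 0.48828125 <= 1, Kraft's inequality IS satisfied.
A prefix code with these lengths CAN exist.

Kraft sum = 0.48828125. Satisfied.


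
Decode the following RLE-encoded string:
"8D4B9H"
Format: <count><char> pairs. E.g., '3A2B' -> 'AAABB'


Expanding each <count><char> pair:
  8D -> 'DDDDDDDD'
  4B -> 'BBBB'
  9H -> 'HHHHHHHHH'

Decoded = DDDDDDDDBBBBHHHHHHHHH


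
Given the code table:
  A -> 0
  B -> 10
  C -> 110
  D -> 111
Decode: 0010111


Decoding:
0 -> A
0 -> A
10 -> B
111 -> D


Result: AABD


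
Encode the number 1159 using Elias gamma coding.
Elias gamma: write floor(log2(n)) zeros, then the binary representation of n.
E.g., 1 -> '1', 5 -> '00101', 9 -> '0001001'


num_bits = floor(log2(1159)) + 1 = 11
leading_zeros = num_bits - 1 = 10
binary(1159) = 10010000111

Elias gamma(1159) = '0000000000' + '10010000111' = 000000000010010000111 (21 bits)


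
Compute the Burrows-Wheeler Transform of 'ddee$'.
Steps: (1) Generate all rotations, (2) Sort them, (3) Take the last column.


Rotations (sorted):
  0: $ddee -> last char: e
  1: ddee$ -> last char: $
  2: dee$d -> last char: d
  3: e$dde -> last char: e
  4: ee$dd -> last char: d


BWT = e$ded


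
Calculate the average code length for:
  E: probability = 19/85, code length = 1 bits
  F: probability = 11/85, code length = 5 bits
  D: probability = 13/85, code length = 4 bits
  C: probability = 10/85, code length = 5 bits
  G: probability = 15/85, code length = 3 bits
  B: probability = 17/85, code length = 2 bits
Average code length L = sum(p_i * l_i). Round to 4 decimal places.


Weighted contributions p_i * l_i:
  E: (19/85) * 1 = 19/85
  F: (11/85) * 5 = 55/85
  D: (13/85) * 4 = 52/85
  C: (10/85) * 5 = 50/85
  G: (15/85) * 3 = 45/85
  B: (17/85) * 2 = 34/85
Sum = (19 + 55 + 52 + 50 + 45 + 34)/85 = 255/85

L = 255/85 = 3.0000 bits/symbol


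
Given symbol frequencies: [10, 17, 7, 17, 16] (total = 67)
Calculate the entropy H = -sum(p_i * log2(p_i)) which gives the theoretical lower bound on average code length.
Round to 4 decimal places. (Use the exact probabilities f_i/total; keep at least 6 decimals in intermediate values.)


Per-symbol terms -p_i * log2(p_i) with p_i = f_i/67:
  p = 10/67 = 0.149254: log2(p) = -2.744161, -p*log2(p) = 0.409576
  p = 17/67 = 0.253731: log2(p) = -1.978626, -p*log2(p) = 0.502040
  p = 7/67 = 0.104478: log2(p) = -3.258734, -p*log2(p) = 0.340465
  p = 17/67 = 0.253731: log2(p) = -1.978626, -p*log2(p) = 0.502040
  p = 16/67 = 0.238806: log2(p) = -2.066089, -p*log2(p) = 0.493394
H = 0.409576 + 0.502040 + 0.340465 + 0.502040 + 0.493394 = 2.247515

H = 2.2475 bits/symbol


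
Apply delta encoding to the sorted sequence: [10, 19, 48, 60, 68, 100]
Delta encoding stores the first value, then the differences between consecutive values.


First value: 10
Deltas:
  19 - 10 = 9
  48 - 19 = 29
  60 - 48 = 12
  68 - 60 = 8
  100 - 68 = 32


Delta encoded: [10, 9, 29, 12, 8, 32]


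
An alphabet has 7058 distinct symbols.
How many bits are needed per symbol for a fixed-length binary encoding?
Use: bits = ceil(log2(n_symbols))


log2(7058) = 12.785
Bracket: 2^12 = 4096 < 7058 <= 2^13 = 8192
So ceil(log2(7058)) = 13

bits = ceil(log2(7058)) = ceil(12.785) = 13 bits


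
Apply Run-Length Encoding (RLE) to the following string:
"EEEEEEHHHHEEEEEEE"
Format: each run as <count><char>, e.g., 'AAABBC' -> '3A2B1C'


Scanning runs left to right:
  i=0: run of 'E' x 6 -> '6E'
  i=6: run of 'H' x 4 -> '4H'
  i=10: run of 'E' x 7 -> '7E'

RLE = 6E4H7E


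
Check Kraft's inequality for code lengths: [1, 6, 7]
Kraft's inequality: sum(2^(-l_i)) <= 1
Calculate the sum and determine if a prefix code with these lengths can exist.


Sum = 2^(-1) + 2^(-6) + 2^(-7)
    = 0.5 + 0.015625 + 0.0078125
    = 67/128 = 0.5234375
Since 0.5234375 <= 1, Kraft's inequality IS satisfied.
A prefix code with these lengths CAN exist.

Kraft sum = 0.5234375. Satisfied.


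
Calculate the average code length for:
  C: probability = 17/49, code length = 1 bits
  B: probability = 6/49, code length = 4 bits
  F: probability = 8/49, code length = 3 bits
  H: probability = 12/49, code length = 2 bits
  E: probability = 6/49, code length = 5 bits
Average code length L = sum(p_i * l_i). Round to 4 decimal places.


Weighted contributions p_i * l_i:
  C: (17/49) * 1 = 17/49
  B: (6/49) * 4 = 24/49
  F: (8/49) * 3 = 24/49
  H: (12/49) * 2 = 24/49
  E: (6/49) * 5 = 30/49
Sum = (17 + 24 + 24 + 24 + 30)/49 = 119/49

L = 119/49 = 2.4286 bits/symbol


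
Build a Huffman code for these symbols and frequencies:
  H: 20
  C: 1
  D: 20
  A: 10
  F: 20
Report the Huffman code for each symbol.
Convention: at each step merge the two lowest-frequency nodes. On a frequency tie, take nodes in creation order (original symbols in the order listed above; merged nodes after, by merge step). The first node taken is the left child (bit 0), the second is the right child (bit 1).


Huffman tree construction:
Step 1: Merge C(1) + A(10) = 11
Step 2: Merge (C+A)(11) + H(20) = 31
Step 3: Merge D(20) + F(20) = 40
Step 4: Merge ((C+A)+H)(31) + (D+F)(40) = 71
Read each symbol's code off the tree from the root (left child = 0, right child = 1).

Codes:
  H: 01 (length 2)
  C: 000 (length 3)
  D: 10 (length 2)
  A: 001 (length 3)
  F: 11 (length 2)
Average code length: 153/71 = 2.1549 bits/symbol


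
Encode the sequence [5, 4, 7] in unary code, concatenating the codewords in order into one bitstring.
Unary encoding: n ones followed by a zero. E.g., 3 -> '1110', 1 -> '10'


Encode each number as n ones followed by a terminating 0:
  5 -> 111110 (6 bits)
  4 -> 11110 (5 bits)
  7 -> 11111110 (8 bits)
Total length = 6 + 5 + 8 = 19 bits.

Unary([5, 4, 7]) = 1111101111011111110 (19 bits)


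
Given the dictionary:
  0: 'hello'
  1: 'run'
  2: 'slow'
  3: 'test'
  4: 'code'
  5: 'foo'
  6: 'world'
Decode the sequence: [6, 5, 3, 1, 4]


Look up each index in the dictionary:
  6 -> 'world'
  5 -> 'foo'
  3 -> 'test'
  1 -> 'run'
  4 -> 'code'

Decoded: "world foo test run code"


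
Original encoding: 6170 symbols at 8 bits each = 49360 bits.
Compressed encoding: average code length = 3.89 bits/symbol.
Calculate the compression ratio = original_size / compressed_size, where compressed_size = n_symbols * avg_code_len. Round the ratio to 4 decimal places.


original_size = n_symbols * orig_bits = 6170 * 8 = 49360 bits
compressed_size = n_symbols * avg_code_len = 6170 * 3.89 = 24001.3 bits
ratio = original_size / compressed_size = 49360 / 24001.3 = 2.0566

Compression ratio = 2.0566


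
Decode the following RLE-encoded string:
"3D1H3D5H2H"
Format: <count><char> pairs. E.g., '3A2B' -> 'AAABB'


Expanding each <count><char> pair:
  3D -> 'DDD'
  1H -> 'H'
  3D -> 'DDD'
  5H -> 'HHHHH'
  2H -> 'HH'

Decoded = DDDHDDDHHHHHHH


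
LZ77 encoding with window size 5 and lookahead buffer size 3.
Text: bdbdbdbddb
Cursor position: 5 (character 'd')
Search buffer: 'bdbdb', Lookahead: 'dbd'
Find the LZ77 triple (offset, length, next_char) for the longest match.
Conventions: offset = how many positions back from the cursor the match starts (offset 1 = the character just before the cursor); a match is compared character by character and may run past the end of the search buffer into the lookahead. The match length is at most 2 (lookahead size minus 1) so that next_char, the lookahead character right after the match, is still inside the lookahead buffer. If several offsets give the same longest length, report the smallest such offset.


Try each offset into the search buffer:
  offset=1 (pos 4, char 'b'): match length 0
  offset=2 (pos 3, char 'd'): match length 2
  offset=3 (pos 2, char 'b'): match length 0
  offset=4 (pos 1, char 'd'): match length 2
  offset=5 (pos 0, char 'b'): match length 0
Longest match has length 2, found at offsets 2, 4; take the smallest, offset 2.
next_char = character at position 5 + 2 = 7 -> 'd'

Best match: offset=2, length=2 (matching 'db' starting at position 3)
LZ77 triple: (2, 2, 'd')


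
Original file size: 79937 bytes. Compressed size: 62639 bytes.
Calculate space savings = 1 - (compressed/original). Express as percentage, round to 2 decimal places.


ratio = compressed/original = 62639/79937 = 0.783605
savings = 1 - ratio = 1 - 0.783605 = 0.216395
as a percentage: 0.216395 * 100 = 21.64%

Space savings = 1 - 62639/79937 = 21.64%


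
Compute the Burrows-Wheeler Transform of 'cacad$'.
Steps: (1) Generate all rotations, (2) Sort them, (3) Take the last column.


Rotations (sorted):
  0: $cacad -> last char: d
  1: acad$c -> last char: c
  2: ad$cac -> last char: c
  3: cacad$ -> last char: $
  4: cad$ca -> last char: a
  5: d$caca -> last char: a


BWT = dcc$aa


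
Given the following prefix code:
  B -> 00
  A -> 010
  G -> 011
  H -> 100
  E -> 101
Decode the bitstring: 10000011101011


Decoding step by step:
Bits 100 -> H
Bits 00 -> B
Bits 011 -> G
Bits 101 -> E
Bits 011 -> G


Decoded message: HBGEG


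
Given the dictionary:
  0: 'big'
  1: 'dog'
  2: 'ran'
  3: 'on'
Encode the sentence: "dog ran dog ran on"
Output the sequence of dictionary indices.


Look up each word in the dictionary:
  'dog' -> 1
  'ran' -> 2
  'dog' -> 1
  'ran' -> 2
  'on' -> 3

Encoded: [1, 2, 1, 2, 3]


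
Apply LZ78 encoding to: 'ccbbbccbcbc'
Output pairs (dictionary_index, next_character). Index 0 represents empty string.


LZ78 encoding steps:
Dictionary: {0: ''}
Step 1: w='' (idx 0), next='c' -> output (0, 'c'), add 'c' as idx 1
Step 2: w='c' (idx 1), next='b' -> output (1, 'b'), add 'cb' as idx 2
Step 3: w='' (idx 0), next='b' -> output (0, 'b'), add 'b' as idx 3
Step 4: w='b' (idx 3), next='c' -> output (3, 'c'), add 'bc' as idx 4
Step 5: w='cb' (idx 2), next='c' -> output (2, 'c'), add 'cbc' as idx 5
Step 6: w='bc' (idx 4), end of input -> output (4, '')


Encoded: [(0, 'c'), (1, 'b'), (0, 'b'), (3, 'c'), (2, 'c'), (4, '')]


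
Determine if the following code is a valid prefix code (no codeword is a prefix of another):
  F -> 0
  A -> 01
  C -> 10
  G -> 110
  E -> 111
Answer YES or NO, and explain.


Checking each pair (does one codeword prefix another?):
  F='0' vs A='01': prefix -- VIOLATION

NO -- this is NOT a valid prefix code. F (0) is a prefix of A (01).


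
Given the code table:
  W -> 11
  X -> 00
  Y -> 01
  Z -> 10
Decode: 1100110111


Decoding:
11 -> W
00 -> X
11 -> W
01 -> Y
11 -> W


Result: WXWYW


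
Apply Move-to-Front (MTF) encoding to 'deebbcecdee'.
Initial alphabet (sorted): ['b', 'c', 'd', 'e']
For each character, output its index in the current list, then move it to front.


MTF encoding:
'd': index 2 in ['b', 'c', 'd', 'e'] -> ['d', 'b', 'c', 'e']
'e': index 3 in ['d', 'b', 'c', 'e'] -> ['e', 'd', 'b', 'c']
'e': index 0 in ['e', 'd', 'b', 'c'] -> ['e', 'd', 'b', 'c']
'b': index 2 in ['e', 'd', 'b', 'c'] -> ['b', 'e', 'd', 'c']
'b': index 0 in ['b', 'e', 'd', 'c'] -> ['b', 'e', 'd', 'c']
'c': index 3 in ['b', 'e', 'd', 'c'] -> ['c', 'b', 'e', 'd']
'e': index 2 in ['c', 'b', 'e', 'd'] -> ['e', 'c', 'b', 'd']
'c': index 1 in ['e', 'c', 'b', 'd'] -> ['c', 'e', 'b', 'd']
'd': index 3 in ['c', 'e', 'b', 'd'] -> ['d', 'c', 'e', 'b']
'e': index 2 in ['d', 'c', 'e', 'b'] -> ['e', 'd', 'c', 'b']
'e': index 0 in ['e', 'd', 'c', 'b'] -> ['e', 'd', 'c', 'b']


Output: [2, 3, 0, 2, 0, 3, 2, 1, 3, 2, 0]


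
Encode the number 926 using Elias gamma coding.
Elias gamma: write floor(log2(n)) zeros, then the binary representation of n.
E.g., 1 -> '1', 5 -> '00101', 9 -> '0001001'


num_bits = floor(log2(926)) + 1 = 10
leading_zeros = num_bits - 1 = 9
binary(926) = 1110011110

Elias gamma(926) = '000000000' + '1110011110' = 0000000001110011110 (19 bits)


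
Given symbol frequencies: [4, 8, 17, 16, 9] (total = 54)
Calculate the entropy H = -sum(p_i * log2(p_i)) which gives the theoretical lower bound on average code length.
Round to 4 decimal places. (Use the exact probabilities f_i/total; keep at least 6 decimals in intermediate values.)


Per-symbol terms -p_i * log2(p_i) with p_i = f_i/54:
  p = 4/54 = 0.074074: log2(p) = -3.754888, -p*log2(p) = 0.278140
  p = 8/54 = 0.148148: log2(p) = -2.754888, -p*log2(p) = 0.408131
  p = 17/54 = 0.314815: log2(p) = -1.667425, -p*log2(p) = 0.524930
  p = 16/54 = 0.296296: log2(p) = -1.754888, -p*log2(p) = 0.519967
  p = 9/54 = 0.166667: log2(p) = -2.584963, -p*log2(p) = 0.430827
H = 0.278140 + 0.408131 + 0.524930 + 0.519967 + 0.430827 = 2.161995

H = 2.162 bits/symbol


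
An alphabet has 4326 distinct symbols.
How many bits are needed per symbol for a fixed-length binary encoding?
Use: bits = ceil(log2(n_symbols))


log2(4326) = 12.0788
Bracket: 2^12 = 4096 < 4326 <= 2^13 = 8192
So ceil(log2(4326)) = 13

bits = ceil(log2(4326)) = ceil(12.0788) = 13 bits


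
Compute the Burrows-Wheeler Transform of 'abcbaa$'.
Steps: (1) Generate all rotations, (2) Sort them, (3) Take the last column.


Rotations (sorted):
  0: $abcbaa -> last char: a
  1: a$abcba -> last char: a
  2: aa$abcb -> last char: b
  3: abcbaa$ -> last char: $
  4: baa$abc -> last char: c
  5: bcbaa$a -> last char: a
  6: cbaa$ab -> last char: b


BWT = aab$cab


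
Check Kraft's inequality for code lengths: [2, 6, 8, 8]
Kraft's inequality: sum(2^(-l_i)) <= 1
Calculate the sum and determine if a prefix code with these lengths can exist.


Sum = 2^(-2) + 2^(-6) + 2^(-8) + 2^(-8)
    = 0.25 + 0.015625 + 0.00390625 + 0.00390625
    = 70/256 = 0.2734375
Since 0.2734375 <= 1, Kraft's inequality IS satisfied.
A prefix code with these lengths CAN exist.

Kraft sum = 0.2734375. Satisfied.


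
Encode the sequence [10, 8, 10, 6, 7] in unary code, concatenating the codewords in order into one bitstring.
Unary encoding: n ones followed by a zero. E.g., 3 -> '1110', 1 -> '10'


Encode each number as n ones followed by a terminating 0:
  10 -> 11111111110 (11 bits)
  8 -> 111111110 (9 bits)
  10 -> 11111111110 (11 bits)
  6 -> 1111110 (7 bits)
  7 -> 11111110 (8 bits)
Total length = 11 + 9 + 11 + 7 + 8 = 46 bits.

Unary([10, 8, 10, 6, 7]) = 1111111111011111111011111111110111111011111110 (46 bits)


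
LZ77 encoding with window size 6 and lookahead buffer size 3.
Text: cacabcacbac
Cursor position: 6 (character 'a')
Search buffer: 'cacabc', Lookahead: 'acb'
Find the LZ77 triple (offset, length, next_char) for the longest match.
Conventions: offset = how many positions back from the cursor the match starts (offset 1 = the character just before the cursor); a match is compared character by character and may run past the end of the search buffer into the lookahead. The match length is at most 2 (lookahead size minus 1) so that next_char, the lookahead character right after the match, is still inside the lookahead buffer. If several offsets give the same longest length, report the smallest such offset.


Try each offset into the search buffer:
  offset=1 (pos 5, char 'c'): match length 0
  offset=2 (pos 4, char 'b'): match length 0
  offset=3 (pos 3, char 'a'): match length 1
  offset=4 (pos 2, char 'c'): match length 0
  offset=5 (pos 1, char 'a'): match length 2
  offset=6 (pos 0, char 'c'): match length 0
Longest match has length 2 at offset 5.
next_char = character at position 6 + 2 = 8 -> 'b'

Best match: offset=5, length=2 (matching 'ac' starting at position 1)
LZ77 triple: (5, 2, 'b')


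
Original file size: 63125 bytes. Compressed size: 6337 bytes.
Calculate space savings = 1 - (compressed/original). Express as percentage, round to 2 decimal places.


ratio = compressed/original = 6337/63125 = 0.100388
savings = 1 - ratio = 1 - 0.100388 = 0.899612
as a percentage: 0.899612 * 100 = 89.96%

Space savings = 1 - 6337/63125 = 89.96%


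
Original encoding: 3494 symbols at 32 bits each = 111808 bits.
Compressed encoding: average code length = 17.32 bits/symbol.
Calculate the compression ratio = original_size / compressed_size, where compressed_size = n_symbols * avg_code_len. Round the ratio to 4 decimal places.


original_size = n_symbols * orig_bits = 3494 * 32 = 111808 bits
compressed_size = n_symbols * avg_code_len = 3494 * 17.32 = 60516.08 bits
ratio = original_size / compressed_size = 111808 / 60516.08 = 1.8476

Compression ratio = 1.8476


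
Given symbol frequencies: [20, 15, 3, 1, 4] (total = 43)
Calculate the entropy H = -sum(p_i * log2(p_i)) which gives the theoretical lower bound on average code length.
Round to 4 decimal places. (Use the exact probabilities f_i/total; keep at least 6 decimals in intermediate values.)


Per-symbol terms -p_i * log2(p_i) with p_i = f_i/43:
  p = 20/43 = 0.465116: log2(p) = -1.104337, -p*log2(p) = 0.513645
  p = 15/43 = 0.348837: log2(p) = -1.519374, -p*log2(p) = 0.530014
  p = 3/43 = 0.069767: log2(p) = -3.841302, -p*log2(p) = 0.267998
  p = 1/43 = 0.023256: log2(p) = -5.426265, -p*log2(p) = 0.126192
  p = 4/43 = 0.093023: log2(p) = -3.426265, -p*log2(p) = 0.318722
H = 0.513645 + 0.530014 + 0.267998 + 0.126192 + 0.318722 = 1.756571

H = 1.7566 bits/symbol


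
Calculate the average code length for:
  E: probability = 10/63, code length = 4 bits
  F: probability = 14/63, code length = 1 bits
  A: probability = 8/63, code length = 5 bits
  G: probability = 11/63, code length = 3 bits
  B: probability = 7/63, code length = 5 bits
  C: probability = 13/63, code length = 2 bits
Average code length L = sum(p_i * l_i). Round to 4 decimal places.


Weighted contributions p_i * l_i:
  E: (10/63) * 4 = 40/63
  F: (14/63) * 1 = 14/63
  A: (8/63) * 5 = 40/63
  G: (11/63) * 3 = 33/63
  B: (7/63) * 5 = 35/63
  C: (13/63) * 2 = 26/63
Sum = (40 + 14 + 40 + 33 + 35 + 26)/63 = 188/63

L = 188/63 = 2.9841 bits/symbol


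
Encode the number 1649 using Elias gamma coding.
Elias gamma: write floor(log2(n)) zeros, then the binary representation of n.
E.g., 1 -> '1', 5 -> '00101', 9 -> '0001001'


num_bits = floor(log2(1649)) + 1 = 11
leading_zeros = num_bits - 1 = 10
binary(1649) = 11001110001

Elias gamma(1649) = '0000000000' + '11001110001' = 000000000011001110001 (21 bits)


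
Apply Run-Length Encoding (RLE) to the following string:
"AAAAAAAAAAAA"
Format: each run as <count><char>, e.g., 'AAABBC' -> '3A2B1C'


Scanning runs left to right:
  i=0: run of 'A' x 12 -> '12A'

RLE = 12A


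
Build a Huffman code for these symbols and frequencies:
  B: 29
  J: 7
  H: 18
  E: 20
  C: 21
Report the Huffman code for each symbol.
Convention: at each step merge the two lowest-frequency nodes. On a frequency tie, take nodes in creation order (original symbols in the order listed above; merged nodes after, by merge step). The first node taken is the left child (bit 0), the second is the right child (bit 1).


Huffman tree construction:
Step 1: Merge J(7) + H(18) = 25
Step 2: Merge E(20) + C(21) = 41
Step 3: Merge (J+H)(25) + B(29) = 54
Step 4: Merge (E+C)(41) + ((J+H)+B)(54) = 95
Read each symbol's code off the tree from the root (left child = 0, right child = 1).

Codes:
  B: 11 (length 2)
  J: 100 (length 3)
  H: 101 (length 3)
  E: 00 (length 2)
  C: 01 (length 2)
Average code length: 215/95 = 2.2632 bits/symbol


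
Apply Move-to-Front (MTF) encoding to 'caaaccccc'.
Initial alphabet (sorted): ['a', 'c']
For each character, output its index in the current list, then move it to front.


MTF encoding:
'c': index 1 in ['a', 'c'] -> ['c', 'a']
'a': index 1 in ['c', 'a'] -> ['a', 'c']
'a': index 0 in ['a', 'c'] -> ['a', 'c']
'a': index 0 in ['a', 'c'] -> ['a', 'c']
'c': index 1 in ['a', 'c'] -> ['c', 'a']
'c': index 0 in ['c', 'a'] -> ['c', 'a']
'c': index 0 in ['c', 'a'] -> ['c', 'a']
'c': index 0 in ['c', 'a'] -> ['c', 'a']
'c': index 0 in ['c', 'a'] -> ['c', 'a']


Output: [1, 1, 0, 0, 1, 0, 0, 0, 0]


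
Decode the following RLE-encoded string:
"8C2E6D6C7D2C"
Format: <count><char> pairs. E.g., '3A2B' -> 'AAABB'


Expanding each <count><char> pair:
  8C -> 'CCCCCCCC'
  2E -> 'EE'
  6D -> 'DDDDDD'
  6C -> 'CCCCCC'
  7D -> 'DDDDDDD'
  2C -> 'CC'

Decoded = CCCCCCCCEEDDDDDDCCCCCCDDDDDDDCC


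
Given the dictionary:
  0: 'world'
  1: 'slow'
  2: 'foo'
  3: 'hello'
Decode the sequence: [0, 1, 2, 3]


Look up each index in the dictionary:
  0 -> 'world'
  1 -> 'slow'
  2 -> 'foo'
  3 -> 'hello'

Decoded: "world slow foo hello"


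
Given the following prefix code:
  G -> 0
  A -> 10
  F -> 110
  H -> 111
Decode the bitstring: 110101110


Decoding step by step:
Bits 110 -> F
Bits 10 -> A
Bits 111 -> H
Bits 0 -> G


Decoded message: FAHG


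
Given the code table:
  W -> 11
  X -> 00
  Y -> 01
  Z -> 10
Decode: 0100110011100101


Decoding:
01 -> Y
00 -> X
11 -> W
00 -> X
11 -> W
10 -> Z
01 -> Y
01 -> Y


Result: YXWXWZYY


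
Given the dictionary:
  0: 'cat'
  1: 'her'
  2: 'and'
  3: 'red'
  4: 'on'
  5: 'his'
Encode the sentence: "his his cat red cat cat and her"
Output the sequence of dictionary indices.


Look up each word in the dictionary:
  'his' -> 5
  'his' -> 5
  'cat' -> 0
  'red' -> 3
  'cat' -> 0
  'cat' -> 0
  'and' -> 2
  'her' -> 1

Encoded: [5, 5, 0, 3, 0, 0, 2, 1]


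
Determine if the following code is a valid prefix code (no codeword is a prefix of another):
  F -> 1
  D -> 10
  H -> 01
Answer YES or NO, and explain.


Checking each pair (does one codeword prefix another?):
  F='1' vs D='10': prefix -- VIOLATION

NO -- this is NOT a valid prefix code. F (1) is a prefix of D (10).


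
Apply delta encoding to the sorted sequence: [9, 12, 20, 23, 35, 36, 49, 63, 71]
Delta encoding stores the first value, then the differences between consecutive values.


First value: 9
Deltas:
  12 - 9 = 3
  20 - 12 = 8
  23 - 20 = 3
  35 - 23 = 12
  36 - 35 = 1
  49 - 36 = 13
  63 - 49 = 14
  71 - 63 = 8


Delta encoded: [9, 3, 8, 3, 12, 1, 13, 14, 8]


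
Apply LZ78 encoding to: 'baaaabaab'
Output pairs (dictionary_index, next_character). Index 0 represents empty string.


LZ78 encoding steps:
Dictionary: {0: ''}
Step 1: w='' (idx 0), next='b' -> output (0, 'b'), add 'b' as idx 1
Step 2: w='' (idx 0), next='a' -> output (0, 'a'), add 'a' as idx 2
Step 3: w='a' (idx 2), next='a' -> output (2, 'a'), add 'aa' as idx 3
Step 4: w='a' (idx 2), next='b' -> output (2, 'b'), add 'ab' as idx 4
Step 5: w='aa' (idx 3), next='b' -> output (3, 'b'), add 'aab' as idx 5


Encoded: [(0, 'b'), (0, 'a'), (2, 'a'), (2, 'b'), (3, 'b')]


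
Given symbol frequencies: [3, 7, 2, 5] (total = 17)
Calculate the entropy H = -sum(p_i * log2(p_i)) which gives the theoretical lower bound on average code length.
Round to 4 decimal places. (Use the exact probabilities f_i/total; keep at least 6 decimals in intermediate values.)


Per-symbol terms -p_i * log2(p_i) with p_i = f_i/17:
  p = 3/17 = 0.176471: log2(p) = -2.502500, -p*log2(p) = 0.441618
  p = 7/17 = 0.411765: log2(p) = -1.280108, -p*log2(p) = 0.527103
  p = 2/17 = 0.117647: log2(p) = -3.087463, -p*log2(p) = 0.363231
  p = 5/17 = 0.294118: log2(p) = -1.765535, -p*log2(p) = 0.519275
H = 0.441618 + 0.527103 + 0.363231 + 0.519275 = 1.851227

H = 1.8512 bits/symbol


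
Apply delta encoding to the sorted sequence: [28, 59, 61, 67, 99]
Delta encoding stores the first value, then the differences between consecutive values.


First value: 28
Deltas:
  59 - 28 = 31
  61 - 59 = 2
  67 - 61 = 6
  99 - 67 = 32


Delta encoded: [28, 31, 2, 6, 32]


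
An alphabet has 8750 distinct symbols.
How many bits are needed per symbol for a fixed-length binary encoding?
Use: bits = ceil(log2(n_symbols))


log2(8750) = 13.0951
Bracket: 2^13 = 8192 < 8750 <= 2^14 = 16384
So ceil(log2(8750)) = 14

bits = ceil(log2(8750)) = ceil(13.0951) = 14 bits


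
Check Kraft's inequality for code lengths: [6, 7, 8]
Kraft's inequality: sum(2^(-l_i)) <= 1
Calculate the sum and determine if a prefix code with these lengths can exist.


Sum = 2^(-6) + 2^(-7) + 2^(-8)
    = 0.015625 + 0.0078125 + 0.00390625
    = 7/256 = 0.02734375
Since 0.02734375 <= 1, Kraft's inequality IS satisfied.
A prefix code with these lengths CAN exist.

Kraft sum = 0.02734375. Satisfied.


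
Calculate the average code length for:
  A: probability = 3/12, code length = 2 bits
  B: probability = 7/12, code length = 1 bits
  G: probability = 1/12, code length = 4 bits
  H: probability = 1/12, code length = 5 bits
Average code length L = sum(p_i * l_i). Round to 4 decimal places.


Weighted contributions p_i * l_i:
  A: (3/12) * 2 = 6/12
  B: (7/12) * 1 = 7/12
  G: (1/12) * 4 = 4/12
  H: (1/12) * 5 = 5/12
Sum = (6 + 7 + 4 + 5)/12 = 22/12

L = 22/12 = 1.8333 bits/symbol


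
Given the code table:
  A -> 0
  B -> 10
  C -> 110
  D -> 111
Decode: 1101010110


Decoding:
110 -> C
10 -> B
10 -> B
110 -> C


Result: CBBC


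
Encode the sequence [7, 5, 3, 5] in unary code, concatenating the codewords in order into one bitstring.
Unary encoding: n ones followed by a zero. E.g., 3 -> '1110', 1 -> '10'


Encode each number as n ones followed by a terminating 0:
  7 -> 11111110 (8 bits)
  5 -> 111110 (6 bits)
  3 -> 1110 (4 bits)
  5 -> 111110 (6 bits)
Total length = 8 + 6 + 4 + 6 = 24 bits.

Unary([7, 5, 3, 5]) = 111111101111101110111110 (24 bits)


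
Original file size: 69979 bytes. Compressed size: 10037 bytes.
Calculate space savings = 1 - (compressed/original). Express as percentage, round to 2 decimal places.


ratio = compressed/original = 10037/69979 = 0.143429
savings = 1 - ratio = 1 - 0.143429 = 0.856571
as a percentage: 0.856571 * 100 = 85.66%

Space savings = 1 - 10037/69979 = 85.66%


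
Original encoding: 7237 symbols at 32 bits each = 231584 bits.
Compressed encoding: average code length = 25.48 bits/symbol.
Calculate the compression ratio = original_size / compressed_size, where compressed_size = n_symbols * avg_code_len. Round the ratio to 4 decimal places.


original_size = n_symbols * orig_bits = 7237 * 32 = 231584 bits
compressed_size = n_symbols * avg_code_len = 7237 * 25.48 = 184398.76 bits
ratio = original_size / compressed_size = 231584 / 184398.76 = 1.2559

Compression ratio = 1.2559


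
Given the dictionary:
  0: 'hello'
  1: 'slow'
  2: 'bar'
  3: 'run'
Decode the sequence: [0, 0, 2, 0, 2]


Look up each index in the dictionary:
  0 -> 'hello'
  0 -> 'hello'
  2 -> 'bar'
  0 -> 'hello'
  2 -> 'bar'

Decoded: "hello hello bar hello bar"


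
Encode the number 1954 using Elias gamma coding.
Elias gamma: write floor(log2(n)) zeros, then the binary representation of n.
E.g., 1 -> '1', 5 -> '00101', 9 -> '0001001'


num_bits = floor(log2(1954)) + 1 = 11
leading_zeros = num_bits - 1 = 10
binary(1954) = 11110100010

Elias gamma(1954) = '0000000000' + '11110100010' = 000000000011110100010 (21 bits)


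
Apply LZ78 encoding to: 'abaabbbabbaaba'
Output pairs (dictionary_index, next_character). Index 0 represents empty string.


LZ78 encoding steps:
Dictionary: {0: ''}
Step 1: w='' (idx 0), next='a' -> output (0, 'a'), add 'a' as idx 1
Step 2: w='' (idx 0), next='b' -> output (0, 'b'), add 'b' as idx 2
Step 3: w='a' (idx 1), next='a' -> output (1, 'a'), add 'aa' as idx 3
Step 4: w='b' (idx 2), next='b' -> output (2, 'b'), add 'bb' as idx 4
Step 5: w='b' (idx 2), next='a' -> output (2, 'a'), add 'ba' as idx 5
Step 6: w='bb' (idx 4), next='a' -> output (4, 'a'), add 'bba' as idx 6
Step 7: w='a' (idx 1), next='b' -> output (1, 'b'), add 'ab' as idx 7
Step 8: w='a' (idx 1), end of input -> output (1, '')


Encoded: [(0, 'a'), (0, 'b'), (1, 'a'), (2, 'b'), (2, 'a'), (4, 'a'), (1, 'b'), (1, '')]


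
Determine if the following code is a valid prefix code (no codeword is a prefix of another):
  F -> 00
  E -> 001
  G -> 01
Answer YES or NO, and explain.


Checking each pair (does one codeword prefix another?):
  F='00' vs E='001': prefix -- VIOLATION

NO -- this is NOT a valid prefix code. F (00) is a prefix of E (001).


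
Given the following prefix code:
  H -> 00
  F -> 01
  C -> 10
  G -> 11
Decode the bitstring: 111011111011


Decoding step by step:
Bits 11 -> G
Bits 10 -> C
Bits 11 -> G
Bits 11 -> G
Bits 10 -> C
Bits 11 -> G


Decoded message: GCGGCG


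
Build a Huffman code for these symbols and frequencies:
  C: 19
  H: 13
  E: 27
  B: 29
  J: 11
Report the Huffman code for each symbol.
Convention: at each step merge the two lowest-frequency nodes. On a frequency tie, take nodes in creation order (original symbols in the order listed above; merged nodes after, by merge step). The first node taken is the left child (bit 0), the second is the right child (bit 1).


Huffman tree construction:
Step 1: Merge J(11) + H(13) = 24
Step 2: Merge C(19) + (J+H)(24) = 43
Step 3: Merge E(27) + B(29) = 56
Step 4: Merge (C+(J+H))(43) + (E+B)(56) = 99
Read each symbol's code off the tree from the root (left child = 0, right child = 1).

Codes:
  C: 00 (length 2)
  H: 011 (length 3)
  E: 10 (length 2)
  B: 11 (length 2)
  J: 010 (length 3)
Average code length: 222/99 = 2.2424 bits/symbol


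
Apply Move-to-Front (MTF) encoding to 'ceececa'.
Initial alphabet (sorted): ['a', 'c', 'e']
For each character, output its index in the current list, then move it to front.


MTF encoding:
'c': index 1 in ['a', 'c', 'e'] -> ['c', 'a', 'e']
'e': index 2 in ['c', 'a', 'e'] -> ['e', 'c', 'a']
'e': index 0 in ['e', 'c', 'a'] -> ['e', 'c', 'a']
'c': index 1 in ['e', 'c', 'a'] -> ['c', 'e', 'a']
'e': index 1 in ['c', 'e', 'a'] -> ['e', 'c', 'a']
'c': index 1 in ['e', 'c', 'a'] -> ['c', 'e', 'a']
'a': index 2 in ['c', 'e', 'a'] -> ['a', 'c', 'e']


Output: [1, 2, 0, 1, 1, 1, 2]


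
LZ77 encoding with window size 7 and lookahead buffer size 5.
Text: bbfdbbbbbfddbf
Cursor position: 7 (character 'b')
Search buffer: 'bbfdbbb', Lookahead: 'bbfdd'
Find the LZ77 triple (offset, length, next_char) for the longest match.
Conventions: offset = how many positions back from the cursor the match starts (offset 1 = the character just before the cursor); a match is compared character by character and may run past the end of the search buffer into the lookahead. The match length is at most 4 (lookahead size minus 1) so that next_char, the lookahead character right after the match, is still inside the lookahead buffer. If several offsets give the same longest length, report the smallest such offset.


Try each offset into the search buffer:
  offset=1 (pos 6, char 'b'): match length 2
  offset=2 (pos 5, char 'b'): match length 2
  offset=3 (pos 4, char 'b'): match length 2
  offset=4 (pos 3, char 'd'): match length 0
  offset=5 (pos 2, char 'f'): match length 0
  offset=6 (pos 1, char 'b'): match length 1
  offset=7 (pos 0, char 'b'): match length 4
Longest match has length 4 at offset 7.
next_char = character at position 7 + 4 = 11 -> 'd'

Best match: offset=7, length=4 (matching 'bbfd' starting at position 0)
LZ77 triple: (7, 4, 'd')


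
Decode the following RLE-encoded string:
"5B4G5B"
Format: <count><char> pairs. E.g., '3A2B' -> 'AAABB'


Expanding each <count><char> pair:
  5B -> 'BBBBB'
  4G -> 'GGGG'
  5B -> 'BBBBB'

Decoded = BBBBBGGGGBBBBB


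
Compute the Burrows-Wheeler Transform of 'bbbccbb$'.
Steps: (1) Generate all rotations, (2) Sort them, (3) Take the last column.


Rotations (sorted):
  0: $bbbccbb -> last char: b
  1: b$bbbccb -> last char: b
  2: bb$bbbcc -> last char: c
  3: bbbccbb$ -> last char: $
  4: bbccbb$b -> last char: b
  5: bccbb$bb -> last char: b
  6: cbb$bbbc -> last char: c
  7: ccbb$bbb -> last char: b


BWT = bbc$bbcb


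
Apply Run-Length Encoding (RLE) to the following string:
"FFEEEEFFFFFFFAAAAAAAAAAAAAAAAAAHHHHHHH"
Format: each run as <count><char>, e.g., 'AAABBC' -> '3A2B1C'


Scanning runs left to right:
  i=0: run of 'F' x 2 -> '2F'
  i=2: run of 'E' x 4 -> '4E'
  i=6: run of 'F' x 7 -> '7F'
  i=13: run of 'A' x 18 -> '18A'
  i=31: run of 'H' x 7 -> '7H'

RLE = 2F4E7F18A7H


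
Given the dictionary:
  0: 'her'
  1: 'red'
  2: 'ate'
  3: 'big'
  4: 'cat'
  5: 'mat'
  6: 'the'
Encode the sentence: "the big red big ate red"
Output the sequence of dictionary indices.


Look up each word in the dictionary:
  'the' -> 6
  'big' -> 3
  'red' -> 1
  'big' -> 3
  'ate' -> 2
  'red' -> 1

Encoded: [6, 3, 1, 3, 2, 1]
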